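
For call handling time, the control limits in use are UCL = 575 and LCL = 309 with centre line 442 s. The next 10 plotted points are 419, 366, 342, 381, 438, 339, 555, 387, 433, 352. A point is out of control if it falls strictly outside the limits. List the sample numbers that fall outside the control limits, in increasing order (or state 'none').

All 10 points lie within [309, 575].

none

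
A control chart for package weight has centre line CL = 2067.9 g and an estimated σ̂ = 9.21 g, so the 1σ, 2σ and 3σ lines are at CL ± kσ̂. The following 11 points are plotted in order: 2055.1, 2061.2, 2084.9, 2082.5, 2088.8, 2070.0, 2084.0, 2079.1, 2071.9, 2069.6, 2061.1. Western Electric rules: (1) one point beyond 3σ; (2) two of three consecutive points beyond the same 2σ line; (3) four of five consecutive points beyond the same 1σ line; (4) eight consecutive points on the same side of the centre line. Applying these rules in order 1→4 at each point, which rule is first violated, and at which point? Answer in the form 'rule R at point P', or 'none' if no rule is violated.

rule 3 at point 7

Zone of each point (C = within 1σ̂, B = 1σ̂–2σ̂, A = 2σ̂–3σ̂, * = beyond 3σ̂; sign = side of CL): 1:-B, 2:-C, 3:+B, 4:+B, 5:+A, 6:+C, 7:+B, 8:+B, 9:+C, 10:+C, 11:-C
Rule 3 (four of five consecutive points beyond the same 1σ limit) is satisfied at point 7.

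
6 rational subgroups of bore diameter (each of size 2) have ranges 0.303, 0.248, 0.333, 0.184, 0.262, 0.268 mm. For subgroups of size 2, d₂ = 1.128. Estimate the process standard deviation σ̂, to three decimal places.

R̄ = (0.303 + 0.248 + 0.333 + 0.184 + 0.262 + 0.268) / 6 = 0.2663
σ̂ = R̄ / d₂ = 0.2663 / 1.128 = 0.2361

0.236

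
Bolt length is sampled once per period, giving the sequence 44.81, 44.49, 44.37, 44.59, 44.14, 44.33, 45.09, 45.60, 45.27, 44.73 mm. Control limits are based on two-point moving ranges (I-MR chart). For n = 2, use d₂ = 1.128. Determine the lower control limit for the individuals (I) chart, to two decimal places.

43.73

X̄ = (44.81 + 44.49 + 44.37 + 44.59 + 44.14 + 44.33 + 45.09 + 45.60 + 45.27 + 44.73) / 10 = 44.7420
Moving ranges: 0.32, 0.12, 0.22, 0.45, 0.19, 0.76, 0.51, 0.33, 0.54; M̄R̄ = 3.4400 / 9 = 0.3822
LCL = X̄ − 3·M̄R̄/d₂ = 44.7420 − 3 × 0.3822 / 1.128 = 43.7255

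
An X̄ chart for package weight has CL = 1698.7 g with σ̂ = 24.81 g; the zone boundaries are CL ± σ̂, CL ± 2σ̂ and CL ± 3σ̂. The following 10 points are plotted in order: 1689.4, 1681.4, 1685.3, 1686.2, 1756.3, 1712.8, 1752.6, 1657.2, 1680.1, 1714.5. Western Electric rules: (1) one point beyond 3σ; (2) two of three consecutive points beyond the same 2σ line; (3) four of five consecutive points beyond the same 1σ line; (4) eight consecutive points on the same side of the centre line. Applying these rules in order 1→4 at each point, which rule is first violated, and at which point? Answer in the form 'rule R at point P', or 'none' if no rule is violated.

Zone of each point (C = within 1σ̂, B = 1σ̂–2σ̂, A = 2σ̂–3σ̂, * = beyond 3σ̂; sign = side of CL): 1:-C, 2:-C, 3:-C, 4:-C, 5:+A, 6:+C, 7:+A, 8:-B, 9:-C, 10:+C
Rule 2 (two of three consecutive points beyond the same 2σ limit) is satisfied at point 7.

rule 2 at point 7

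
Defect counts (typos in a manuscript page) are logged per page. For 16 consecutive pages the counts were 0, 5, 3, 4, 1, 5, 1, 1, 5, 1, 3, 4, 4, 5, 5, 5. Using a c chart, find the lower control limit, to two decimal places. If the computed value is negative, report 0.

0.00

c̄ = (0 + 5 + 3 + 4 + 1 + 5 + 1 + 1 + 5 + 1 + 3 + 4 + 4 + 5 + 5 + 5) / 16 = 52 / 16 = 3.2500
LCL = c̄ − 3√c̄ = 3.2500 − 3 × 1.8028 = -2.1583 → 0 (cannot be negative)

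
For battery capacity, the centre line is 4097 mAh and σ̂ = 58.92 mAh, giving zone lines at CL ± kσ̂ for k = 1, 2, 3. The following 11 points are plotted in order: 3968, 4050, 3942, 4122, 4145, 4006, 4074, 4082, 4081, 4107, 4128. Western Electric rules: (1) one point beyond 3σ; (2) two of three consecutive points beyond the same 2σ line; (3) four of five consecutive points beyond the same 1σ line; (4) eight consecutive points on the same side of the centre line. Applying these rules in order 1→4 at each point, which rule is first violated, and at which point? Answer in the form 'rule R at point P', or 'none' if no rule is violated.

rule 2 at point 3

Zone of each point (C = within 1σ̂, B = 1σ̂–2σ̂, A = 2σ̂–3σ̂, * = beyond 3σ̂; sign = side of CL): 1:-A, 2:-C, 3:-A, 4:+C, 5:+C, 6:-B, 7:-C, 8:-C, 9:-C, 10:+C, 11:+C
Rule 2 (two of three consecutive points beyond the same 2σ limit) is satisfied at point 3.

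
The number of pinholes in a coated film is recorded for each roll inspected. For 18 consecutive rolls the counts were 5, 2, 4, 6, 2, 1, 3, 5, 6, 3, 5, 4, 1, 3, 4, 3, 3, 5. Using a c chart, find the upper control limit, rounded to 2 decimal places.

9.31

c̄ = (5 + 2 + 4 + 6 + 2 + 1 + 3 + 5 + 6 + 3 + 5 + 4 + 1 + 3 + 4 + 3 + 3 + 5) / 18 = 65 / 18 = 3.6111
UCL = c̄ + 3√c̄ = 3.6111 + 3 × √3.6111 = 3.6111 + 3 × 1.9003 = 9.3120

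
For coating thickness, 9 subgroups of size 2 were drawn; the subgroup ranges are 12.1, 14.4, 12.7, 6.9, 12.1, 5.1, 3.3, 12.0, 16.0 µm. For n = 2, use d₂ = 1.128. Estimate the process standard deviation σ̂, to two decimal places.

9.32

R̄ = (12.1 + 14.4 + 12.7 + 6.9 + 12.1 + 5.1 + 3.3 + 12.0 + 16.0) / 9 = 10.5111
σ̂ = R̄ / d₂ = 10.5111 / 1.128 = 9.3184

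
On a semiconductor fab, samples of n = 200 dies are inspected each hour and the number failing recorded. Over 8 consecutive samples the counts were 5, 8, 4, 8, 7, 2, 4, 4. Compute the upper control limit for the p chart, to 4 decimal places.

0.0602

p̄ = Σdᵢ / (k·n) = 42 / (8 × 200) = 0.02625
UCL = p̄ + 3·√(p̄(1−p̄)/n) = 0.02625 + 3 × √(0.02625×0.97375/200) = 0.02625 + 3 × 0.01131 = 0.06017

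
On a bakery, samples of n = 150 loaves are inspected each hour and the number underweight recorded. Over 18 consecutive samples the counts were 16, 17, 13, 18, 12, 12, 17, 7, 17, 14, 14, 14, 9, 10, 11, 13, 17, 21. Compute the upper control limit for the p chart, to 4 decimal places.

p̄ = Σdᵢ / (k·n) = 252 / (18 × 150) = 0.09333
UCL = p̄ + 3·√(p̄(1−p̄)/n) = 0.09333 + 3 × √(0.09333×0.90667/150) = 0.09333 + 3 × 0.02375 = 0.16459

0.1646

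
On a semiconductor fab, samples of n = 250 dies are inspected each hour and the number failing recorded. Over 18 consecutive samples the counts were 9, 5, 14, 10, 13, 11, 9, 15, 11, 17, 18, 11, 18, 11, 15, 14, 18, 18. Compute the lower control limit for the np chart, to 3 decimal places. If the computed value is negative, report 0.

p̄ = Σdᵢ / (k·n) = 237 / (18 × 250) = 0.05267
LCL = np̄ − 3·√(np̄(1−p̄)) = 13.1667 − 3 × 3.5317 = 2.5714

2.571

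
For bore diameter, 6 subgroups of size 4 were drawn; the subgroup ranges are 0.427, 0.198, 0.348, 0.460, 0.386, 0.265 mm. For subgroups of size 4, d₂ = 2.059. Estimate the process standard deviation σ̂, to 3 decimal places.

R̄ = (0.427 + 0.198 + 0.348 + 0.460 + 0.386 + 0.265) / 6 = 0.3473
σ̂ = R̄ / d₂ = 0.3473 / 2.059 = 0.1687

0.169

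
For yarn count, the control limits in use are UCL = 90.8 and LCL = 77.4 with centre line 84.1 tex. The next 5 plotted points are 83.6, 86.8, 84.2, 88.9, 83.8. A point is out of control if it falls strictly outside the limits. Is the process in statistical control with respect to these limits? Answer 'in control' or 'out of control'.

All 5 points lie within [77.4, 90.8].

in control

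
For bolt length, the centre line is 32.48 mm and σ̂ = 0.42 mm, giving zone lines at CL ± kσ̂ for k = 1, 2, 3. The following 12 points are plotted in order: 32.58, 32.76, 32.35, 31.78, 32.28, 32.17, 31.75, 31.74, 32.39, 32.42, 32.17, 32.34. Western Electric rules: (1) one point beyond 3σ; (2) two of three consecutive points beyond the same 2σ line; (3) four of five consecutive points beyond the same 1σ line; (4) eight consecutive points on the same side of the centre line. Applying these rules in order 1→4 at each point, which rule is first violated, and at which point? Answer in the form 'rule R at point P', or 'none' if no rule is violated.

rule 4 at point 10

Zone of each point (C = within 1σ̂, B = 1σ̂–2σ̂, A = 2σ̂–3σ̂, * = beyond 3σ̂; sign = side of CL): 1:+C, 2:+C, 3:-C, 4:-B, 5:-C, 6:-C, 7:-B, 8:-B, 9:-C, 10:-C, 11:-C, 12:-C
Rule 4 (eight consecutive points on the same side of the centre line) is satisfied at point 10.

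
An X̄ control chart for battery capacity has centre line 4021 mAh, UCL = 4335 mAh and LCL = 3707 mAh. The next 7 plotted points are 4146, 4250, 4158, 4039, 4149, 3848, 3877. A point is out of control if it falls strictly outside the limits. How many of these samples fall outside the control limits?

All 7 points lie within [3707, 4335].

0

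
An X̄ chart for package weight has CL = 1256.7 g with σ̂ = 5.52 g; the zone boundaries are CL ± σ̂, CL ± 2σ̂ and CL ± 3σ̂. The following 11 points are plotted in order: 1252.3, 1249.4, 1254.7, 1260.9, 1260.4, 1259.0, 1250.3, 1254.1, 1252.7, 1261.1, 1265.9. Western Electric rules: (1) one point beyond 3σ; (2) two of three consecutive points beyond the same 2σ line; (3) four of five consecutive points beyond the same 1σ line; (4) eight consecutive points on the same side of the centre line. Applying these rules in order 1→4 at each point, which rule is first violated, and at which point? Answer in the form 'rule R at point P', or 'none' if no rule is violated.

none

Zone of each point (C = within 1σ̂, B = 1σ̂–2σ̂, A = 2σ̂–3σ̂, * = beyond 3σ̂; sign = side of CL): 1:-C, 2:-B, 3:-C, 4:+C, 5:+C, 6:+C, 7:-B, 8:-C, 9:-C, 10:+C, 11:+B
No rule fires across all 11 points.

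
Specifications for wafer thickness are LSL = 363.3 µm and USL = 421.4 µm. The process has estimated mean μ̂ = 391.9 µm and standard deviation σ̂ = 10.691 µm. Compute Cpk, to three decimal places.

0.892

Cpu = (USL − μ̂) / (3σ̂) = (421.4 − 391.9) / (3 × 10.691) = 0.9198; Cpl = (μ̂ − LSL) / (3σ̂) = (391.9 − 363.3) / (3 × 10.691) = 0.8917; Cpk = min(Cpu, Cpl) = 0.8917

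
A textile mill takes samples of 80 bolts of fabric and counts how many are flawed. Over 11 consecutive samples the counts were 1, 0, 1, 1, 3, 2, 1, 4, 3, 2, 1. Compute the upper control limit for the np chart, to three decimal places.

p̄ = Σdᵢ / (k·n) = 19 / (11 × 80) = 0.02159
UCL = np̄ + 3·√(np̄(1−p̄)) = 1.7273 + 3 × √(1.7273×0.97841) = 1.7273 + 3 × 1.3000 = 5.6272

5.627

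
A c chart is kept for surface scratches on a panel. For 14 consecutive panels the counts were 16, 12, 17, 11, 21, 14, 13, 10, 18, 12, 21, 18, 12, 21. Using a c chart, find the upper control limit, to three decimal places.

c̄ = (16 + 12 + 17 + 11 + 21 + 14 + 13 + 10 + 18 + 12 + 21 + 18 + 12 + 21) / 14 = 216 / 14 = 15.4286
UCL = c̄ + 3√c̄ = 15.4286 + 3 × √15.4286 = 15.4286 + 3 × 3.9279 = 27.2123

27.212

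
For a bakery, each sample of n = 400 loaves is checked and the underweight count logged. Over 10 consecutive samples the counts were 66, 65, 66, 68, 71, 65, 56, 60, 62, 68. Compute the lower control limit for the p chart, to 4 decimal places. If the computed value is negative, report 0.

p̄ = Σdᵢ / (k·n) = 647 / (10 × 400) = 0.16175
LCL = p̄ − 3·√(p̄(1−p̄)/n) = 0.16175 − 3 × 0.01841 = 0.10652

0.1065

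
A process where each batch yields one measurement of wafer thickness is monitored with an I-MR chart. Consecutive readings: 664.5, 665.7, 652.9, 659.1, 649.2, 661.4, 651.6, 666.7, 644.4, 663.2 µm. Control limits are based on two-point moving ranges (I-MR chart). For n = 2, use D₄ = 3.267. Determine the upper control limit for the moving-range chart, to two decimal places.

39.31

Moving ranges: 1.2, 12.8, 6.2, 9.9, 12.2, 9.8, 15.1, 22.3, 18.8; M̄R̄ = 108.3000 / 9 = 12.0333
UCL_MR = D₄·M̄R̄ = 3.267 × 12.0333 = 39.3129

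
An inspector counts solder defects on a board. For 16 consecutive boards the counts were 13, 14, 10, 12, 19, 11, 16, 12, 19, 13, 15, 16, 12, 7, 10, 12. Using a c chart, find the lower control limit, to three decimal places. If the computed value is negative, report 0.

2.293

c̄ = (13 + 14 + 10 + 12 + 19 + 11 + 16 + 12 + 19 + 13 + 15 + 16 + 12 + 7 + 10 + 12) / 16 = 211 / 16 = 13.1875
LCL = c̄ − 3√c̄ = 13.1875 − 3 × 3.6315 = 2.2931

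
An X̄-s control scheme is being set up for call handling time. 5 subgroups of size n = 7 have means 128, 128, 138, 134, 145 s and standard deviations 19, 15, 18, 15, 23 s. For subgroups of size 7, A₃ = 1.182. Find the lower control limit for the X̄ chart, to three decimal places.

X̄̄ = (128 + 128 + 138 + 134 + 145) / 5 = 134.6000
s̄ = (19 + 15 + 18 + 15 + 23) / 5 = 18.0000
LCL = X̄̄ − A₃·s̄ = 134.6000 − 1.182 × 18.0000 = 113.3240

113.324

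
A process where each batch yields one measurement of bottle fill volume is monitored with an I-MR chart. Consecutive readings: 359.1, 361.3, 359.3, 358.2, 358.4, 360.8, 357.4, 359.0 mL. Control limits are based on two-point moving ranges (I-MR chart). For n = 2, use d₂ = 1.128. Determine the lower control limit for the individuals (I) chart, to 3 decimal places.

X̄ = (359.1 + 361.3 + 359.3 + 358.2 + 358.4 + 360.8 + 357.4 + 359.0) / 8 = 359.1875
Moving ranges: 2.2, 2.0, 1.1, 0.2, 2.4, 3.4, 1.6; M̄R̄ = 12.9000 / 7 = 1.8429
LCL = X̄ − 3·M̄R̄/d₂ = 359.1875 − 3 × 1.8429 / 1.128 = 354.2863

354.286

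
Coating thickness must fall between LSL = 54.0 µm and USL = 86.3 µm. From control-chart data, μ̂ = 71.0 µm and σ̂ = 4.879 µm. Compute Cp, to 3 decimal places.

Cp = (USL − LSL) / (6σ̂) = (86.3 − 54.0) / (6 × 4.879) = 32.3000 / 29.2740 = 1.1034

1.103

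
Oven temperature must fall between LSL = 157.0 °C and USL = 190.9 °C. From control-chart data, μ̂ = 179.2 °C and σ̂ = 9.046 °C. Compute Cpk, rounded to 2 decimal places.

Cpu = (USL − μ̂) / (3σ̂) = (190.9 − 179.2) / (3 × 9.046) = 0.4311; Cpl = (μ̂ − LSL) / (3σ̂) = (179.2 − 157.0) / (3 × 9.046) = 0.8180; Cpk = min(Cpu, Cpl) = 0.4311

0.43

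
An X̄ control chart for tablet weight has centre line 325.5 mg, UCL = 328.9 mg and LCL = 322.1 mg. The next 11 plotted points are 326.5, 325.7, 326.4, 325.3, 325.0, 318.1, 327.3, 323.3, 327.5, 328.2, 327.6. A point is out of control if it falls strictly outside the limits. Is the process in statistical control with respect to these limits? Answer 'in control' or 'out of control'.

Compare each point to [322.1, 328.9]: sample 6 = 318.1 < LCL.

out of control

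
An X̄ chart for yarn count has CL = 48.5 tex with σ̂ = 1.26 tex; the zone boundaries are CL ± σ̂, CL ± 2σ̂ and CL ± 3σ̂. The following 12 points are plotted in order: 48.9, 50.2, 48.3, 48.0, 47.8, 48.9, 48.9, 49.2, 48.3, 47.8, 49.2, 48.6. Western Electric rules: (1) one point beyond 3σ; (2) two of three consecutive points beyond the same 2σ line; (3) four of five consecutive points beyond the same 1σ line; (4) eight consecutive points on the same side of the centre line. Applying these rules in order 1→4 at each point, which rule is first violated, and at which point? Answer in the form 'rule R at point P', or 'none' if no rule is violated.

none

Zone of each point (C = within 1σ̂, B = 1σ̂–2σ̂, A = 2σ̂–3σ̂, * = beyond 3σ̂; sign = side of CL): 1:+C, 2:+B, 3:-C, 4:-C, 5:-C, 6:+C, 7:+C, 8:+C, 9:-C, 10:-C, 11:+C, 12:+C
No rule fires across all 12 points.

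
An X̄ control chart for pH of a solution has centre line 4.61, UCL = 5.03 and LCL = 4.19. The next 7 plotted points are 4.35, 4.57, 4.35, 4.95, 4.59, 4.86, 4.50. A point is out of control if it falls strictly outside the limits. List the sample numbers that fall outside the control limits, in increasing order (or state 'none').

none

All 7 points lie within [4.19, 5.03].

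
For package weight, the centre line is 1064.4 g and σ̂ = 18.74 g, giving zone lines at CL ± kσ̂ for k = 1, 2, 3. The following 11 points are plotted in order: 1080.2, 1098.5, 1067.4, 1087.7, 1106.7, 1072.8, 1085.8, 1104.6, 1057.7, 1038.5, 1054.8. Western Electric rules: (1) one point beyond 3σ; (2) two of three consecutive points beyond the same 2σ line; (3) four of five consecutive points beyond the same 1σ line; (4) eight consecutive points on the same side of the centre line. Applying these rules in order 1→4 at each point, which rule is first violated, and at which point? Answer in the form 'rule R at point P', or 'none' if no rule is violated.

Zone of each point (C = within 1σ̂, B = 1σ̂–2σ̂, A = 2σ̂–3σ̂, * = beyond 3σ̂; sign = side of CL): 1:+C, 2:+B, 3:+C, 4:+B, 5:+A, 6:+C, 7:+B, 8:+A, 9:-C, 10:-B, 11:-C
Rule 3 (four of five consecutive points beyond the same 1σ limit) is satisfied at point 8.

rule 3 at point 8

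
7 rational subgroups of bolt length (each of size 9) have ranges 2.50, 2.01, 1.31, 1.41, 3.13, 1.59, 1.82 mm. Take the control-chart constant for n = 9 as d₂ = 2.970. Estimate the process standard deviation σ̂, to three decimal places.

0.662

R̄ = (2.50 + 2.01 + 1.31 + 1.41 + 3.13 + 1.59 + 1.82) / 7 = 1.9671
σ̂ = R̄ / d₂ = 1.9671 / 2.970 = 0.6623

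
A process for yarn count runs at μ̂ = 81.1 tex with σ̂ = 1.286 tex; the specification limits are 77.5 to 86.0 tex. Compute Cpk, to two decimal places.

Cpu = (USL − μ̂) / (3σ̂) = (86.0 − 81.1) / (3 × 1.286) = 1.2701; Cpl = (μ̂ − LSL) / (3σ̂) = (81.1 − 77.5) / (3 × 1.286) = 0.9331; Cpk = min(Cpu, Cpl) = 0.9331

0.93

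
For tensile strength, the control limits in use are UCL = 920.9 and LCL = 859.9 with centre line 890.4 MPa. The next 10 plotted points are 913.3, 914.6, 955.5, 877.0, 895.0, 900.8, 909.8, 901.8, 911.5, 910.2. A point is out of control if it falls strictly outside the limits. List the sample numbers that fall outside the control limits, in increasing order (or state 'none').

Compare each point to [859.9, 920.9]: sample 3 = 955.5 > UCL.

3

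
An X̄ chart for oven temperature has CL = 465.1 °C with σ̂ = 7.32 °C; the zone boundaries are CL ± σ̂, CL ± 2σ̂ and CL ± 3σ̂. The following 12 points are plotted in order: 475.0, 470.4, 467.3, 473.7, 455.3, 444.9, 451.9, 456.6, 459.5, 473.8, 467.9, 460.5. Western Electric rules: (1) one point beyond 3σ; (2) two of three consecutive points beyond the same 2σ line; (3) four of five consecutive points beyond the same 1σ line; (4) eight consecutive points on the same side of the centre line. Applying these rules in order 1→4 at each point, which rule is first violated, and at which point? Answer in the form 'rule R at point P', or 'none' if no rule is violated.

Zone of each point (C = within 1σ̂, B = 1σ̂–2σ̂, A = 2σ̂–3σ̂, * = beyond 3σ̂; sign = side of CL): 1:+B, 2:+C, 3:+C, 4:+B, 5:-B, 6:-A, 7:-B, 8:-B, 9:-C, 10:+B, 11:+C, 12:-C
Rule 3 (four of five consecutive points beyond the same 1σ limit) is satisfied at point 8.

rule 3 at point 8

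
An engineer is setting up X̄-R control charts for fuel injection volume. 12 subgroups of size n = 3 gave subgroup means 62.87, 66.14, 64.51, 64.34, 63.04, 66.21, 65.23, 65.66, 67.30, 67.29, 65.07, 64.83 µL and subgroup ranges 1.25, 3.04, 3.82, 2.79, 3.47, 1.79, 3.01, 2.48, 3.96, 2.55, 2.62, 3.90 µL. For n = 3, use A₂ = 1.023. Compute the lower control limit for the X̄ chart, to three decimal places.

X̄̄ = (62.87 + 66.14 + 64.51 + 64.34 + 63.04 + 66.21 + 65.23 + 65.66 + 67.30 + 67.29 + 65.07 + 64.83) / 12 = 782.4900 / 12 = 65.2075
R̄ = (1.25 + 3.04 + 3.82 + 2.79 + 3.47 + 1.79 + 3.01 + 2.48 + 3.96 + 2.55 + 2.62 + 3.90) / 12 = 34.6800 / 12 = 2.8900
LCL = X̄̄ − A₂·R̄ = 65.2075 − 1.023 × 2.8900 = 62.2510

62.251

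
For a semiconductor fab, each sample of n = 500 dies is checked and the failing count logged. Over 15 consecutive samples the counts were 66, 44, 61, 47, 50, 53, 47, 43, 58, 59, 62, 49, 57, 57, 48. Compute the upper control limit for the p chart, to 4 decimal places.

0.1482

p̄ = Σdᵢ / (k·n) = 801 / (15 × 500) = 0.10680
UCL = p̄ + 3·√(p̄(1−p̄)/n) = 0.10680 + 3 × √(0.10680×0.89320/500) = 0.10680 + 3 × 0.01381 = 0.14824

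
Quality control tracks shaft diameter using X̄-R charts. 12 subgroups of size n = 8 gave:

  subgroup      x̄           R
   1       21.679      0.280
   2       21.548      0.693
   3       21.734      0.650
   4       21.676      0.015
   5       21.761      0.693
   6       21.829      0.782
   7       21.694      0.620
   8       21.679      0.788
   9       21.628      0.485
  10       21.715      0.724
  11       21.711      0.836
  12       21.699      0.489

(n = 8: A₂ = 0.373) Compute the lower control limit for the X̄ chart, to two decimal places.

21.48

X̄̄ = (21.679 + 21.548 + 21.734 + 21.676 + 21.761 + 21.829 + 21.694 + 21.679 + 21.628 + 21.715 + 21.711 + 21.699) / 12 = 260.3530 / 12 = 21.6961
R̄ = (0.280 + 0.693 + 0.650 + 0.015 + 0.693 + 0.782 + 0.620 + 0.788 + 0.485 + 0.724 + 0.836 + 0.489) / 12 = 7.0550 / 12 = 0.5879
LCL = X̄̄ − A₂·R̄ = 21.6961 − 0.373 × 0.5879 = 21.4768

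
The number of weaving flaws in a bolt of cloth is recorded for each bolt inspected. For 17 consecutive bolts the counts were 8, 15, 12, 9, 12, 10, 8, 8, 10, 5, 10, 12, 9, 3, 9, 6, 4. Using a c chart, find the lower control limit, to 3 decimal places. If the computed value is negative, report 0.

c̄ = (8 + 15 + 12 + 9 + 12 + 10 + 8 + 8 + 10 + 5 + 10 + 12 + 9 + 3 + 9 + 6 + 4) / 17 = 150 / 17 = 8.8235
LCL = c̄ − 3√c̄ = 8.8235 − 3 × 2.9704 = -0.0878 → 0 (cannot be negative)

0.000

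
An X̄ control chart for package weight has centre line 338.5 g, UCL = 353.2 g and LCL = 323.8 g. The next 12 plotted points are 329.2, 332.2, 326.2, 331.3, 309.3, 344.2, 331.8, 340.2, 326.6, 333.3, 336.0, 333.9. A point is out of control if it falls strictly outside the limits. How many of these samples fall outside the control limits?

1

Compare each point to [323.8, 353.2]: sample 5 = 309.3 < LCL.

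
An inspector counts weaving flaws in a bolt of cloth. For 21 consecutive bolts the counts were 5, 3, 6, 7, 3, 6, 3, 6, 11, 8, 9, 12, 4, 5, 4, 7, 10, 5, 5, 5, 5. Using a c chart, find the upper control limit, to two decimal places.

c̄ = (5 + 3 + 6 + 7 + 3 + 6 + 3 + 6 + 11 + 8 + 9 + 12 + 4 + 5 + 4 + 7 + 10 + 5 + 5 + 5 + 5) / 21 = 129 / 21 = 6.1429
UCL = c̄ + 3√c̄ = 6.1429 + 3 × √6.1429 = 6.1429 + 3 × 2.4785 = 13.5783

13.58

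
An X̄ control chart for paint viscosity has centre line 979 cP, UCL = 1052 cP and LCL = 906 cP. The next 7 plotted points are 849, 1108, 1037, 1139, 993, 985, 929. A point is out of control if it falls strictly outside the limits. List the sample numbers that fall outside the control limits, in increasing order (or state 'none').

Compare each point to [906, 1052]: sample 1 = 849 < LCL; sample 2 = 1108 > UCL; sample 4 = 1139 > UCL.

1, 2, 4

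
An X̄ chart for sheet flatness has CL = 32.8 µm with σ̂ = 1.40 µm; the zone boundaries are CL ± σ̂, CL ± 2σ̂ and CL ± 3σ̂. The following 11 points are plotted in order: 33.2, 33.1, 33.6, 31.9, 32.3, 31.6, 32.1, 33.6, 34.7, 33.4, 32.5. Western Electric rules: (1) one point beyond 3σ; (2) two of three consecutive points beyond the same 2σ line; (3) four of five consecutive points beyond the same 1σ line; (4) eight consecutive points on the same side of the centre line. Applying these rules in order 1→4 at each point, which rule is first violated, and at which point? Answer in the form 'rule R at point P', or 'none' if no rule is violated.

Zone of each point (C = within 1σ̂, B = 1σ̂–2σ̂, A = 2σ̂–3σ̂, * = beyond 3σ̂; sign = side of CL): 1:+C, 2:+C, 3:+C, 4:-C, 5:-C, 6:-C, 7:-C, 8:+C, 9:+B, 10:+C, 11:-C
No rule fires across all 11 points.

none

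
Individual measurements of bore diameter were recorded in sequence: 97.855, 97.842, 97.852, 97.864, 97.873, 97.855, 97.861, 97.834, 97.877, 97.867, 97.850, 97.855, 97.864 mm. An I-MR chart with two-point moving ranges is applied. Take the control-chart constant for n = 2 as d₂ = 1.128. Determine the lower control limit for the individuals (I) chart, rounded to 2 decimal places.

X̄ = (97.855 + 97.842 + 97.852 + 97.864 + 97.873 + 97.855 + 97.861 + 97.834 + 97.877 + 97.867 + 97.850 + 97.855 + 97.864) / 13 = 97.8576
Moving ranges: 0.013, 0.010, 0.012, 0.009, 0.018, 0.006, 0.027, 0.043, 0.010, 0.017, 0.005, 0.009; M̄R̄ = 0.1790 / 12 = 0.0149
LCL = X̄ − 3·M̄R̄/d₂ = 97.8576 − 3 × 0.0149 / 1.128 = 97.8179

97.82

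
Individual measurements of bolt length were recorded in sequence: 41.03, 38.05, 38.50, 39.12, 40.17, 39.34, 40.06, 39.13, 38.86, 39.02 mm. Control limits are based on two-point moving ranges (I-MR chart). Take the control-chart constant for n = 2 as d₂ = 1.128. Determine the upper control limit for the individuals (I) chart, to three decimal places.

41.695

X̄ = (41.03 + 38.05 + 38.50 + 39.12 + 40.17 + 39.34 + 40.06 + 39.13 + 38.86 + 39.02) / 10 = 39.3280
Moving ranges: 2.98, 0.45, 0.62, 1.05, 0.83, 0.72, 0.93, 0.27, 0.16; M̄R̄ = 8.0100 / 9 = 0.8900
UCL = X̄ + 3·M̄R̄/d₂ = 39.3280 + 3 × 0.8900 / 1.128 = 41.6950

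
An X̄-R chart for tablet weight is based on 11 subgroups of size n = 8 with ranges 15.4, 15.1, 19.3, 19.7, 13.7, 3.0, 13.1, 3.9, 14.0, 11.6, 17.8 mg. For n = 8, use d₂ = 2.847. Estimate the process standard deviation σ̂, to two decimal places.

4.68

R̄ = (15.4 + 15.1 + 19.3 + 19.7 + 13.7 + 3.0 + 13.1 + 3.9 + 14.0 + 11.6 + 17.8) / 11 = 13.3273
σ̂ = R̄ / d₂ = 13.3273 / 2.847 = 4.6812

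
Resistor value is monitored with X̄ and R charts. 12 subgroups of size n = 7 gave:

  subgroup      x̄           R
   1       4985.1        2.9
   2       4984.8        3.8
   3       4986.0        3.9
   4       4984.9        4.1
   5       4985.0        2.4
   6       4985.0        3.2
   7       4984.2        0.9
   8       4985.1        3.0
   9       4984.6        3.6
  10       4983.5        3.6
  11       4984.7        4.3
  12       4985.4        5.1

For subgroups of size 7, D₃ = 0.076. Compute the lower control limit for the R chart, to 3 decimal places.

R̄ = (2.9 + 3.8 + 3.9 + 4.1 + 2.4 + 3.2 + 0.9 + 3.0 + 3.6 + 3.6 + 4.3 + 5.1) / 12 = 40.8000 / 12 = 3.4000
LCL_R = D₃·R̄ = 0.076 × 3.4000 = 0.2584

0.258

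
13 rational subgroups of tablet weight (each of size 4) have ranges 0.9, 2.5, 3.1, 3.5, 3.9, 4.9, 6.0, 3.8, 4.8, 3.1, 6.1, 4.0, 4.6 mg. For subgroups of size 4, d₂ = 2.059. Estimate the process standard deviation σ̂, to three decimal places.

1.913

R̄ = (0.9 + 2.5 + 3.1 + 3.5 + 3.9 + 4.9 + 6.0 + 3.8 + 4.8 + 3.1 + 6.1 + 4.0 + 4.6) / 13 = 3.9385
σ̂ = R̄ / d₂ = 3.9385 / 2.059 = 1.9128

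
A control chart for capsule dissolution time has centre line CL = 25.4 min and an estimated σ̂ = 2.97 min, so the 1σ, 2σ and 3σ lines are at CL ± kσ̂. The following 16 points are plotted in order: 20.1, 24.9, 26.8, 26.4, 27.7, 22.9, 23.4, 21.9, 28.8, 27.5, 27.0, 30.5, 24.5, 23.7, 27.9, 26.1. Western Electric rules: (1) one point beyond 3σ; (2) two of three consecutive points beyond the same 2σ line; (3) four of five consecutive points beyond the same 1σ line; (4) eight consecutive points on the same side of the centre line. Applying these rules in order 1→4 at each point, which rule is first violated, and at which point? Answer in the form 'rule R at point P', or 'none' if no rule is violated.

none

Zone of each point (C = within 1σ̂, B = 1σ̂–2σ̂, A = 2σ̂–3σ̂, * = beyond 3σ̂; sign = side of CL): 1:-B, 2:-C, 3:+C, 4:+C, 5:+C, 6:-C, 7:-C, 8:-B, 9:+B, 10:+C, 11:+C, 12:+B, 13:-C, 14:-C, 15:+C, 16:+C
No rule fires across all 16 points.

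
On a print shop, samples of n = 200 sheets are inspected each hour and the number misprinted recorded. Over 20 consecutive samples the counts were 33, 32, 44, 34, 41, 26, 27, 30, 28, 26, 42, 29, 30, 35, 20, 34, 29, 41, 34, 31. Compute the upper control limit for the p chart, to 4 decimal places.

0.2396

p̄ = Σdᵢ / (k·n) = 646 / (20 × 200) = 0.16150
UCL = p̄ + 3·√(p̄(1−p̄)/n) = 0.16150 + 3 × √(0.16150×0.83850/200) = 0.16150 + 3 × 0.02602 = 0.23956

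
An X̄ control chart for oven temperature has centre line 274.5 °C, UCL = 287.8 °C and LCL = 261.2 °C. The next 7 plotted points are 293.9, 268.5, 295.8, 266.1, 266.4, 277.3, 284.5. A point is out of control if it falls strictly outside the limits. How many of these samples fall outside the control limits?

Compare each point to [261.2, 287.8]: sample 1 = 293.9 > UCL; sample 3 = 295.8 > UCL.

2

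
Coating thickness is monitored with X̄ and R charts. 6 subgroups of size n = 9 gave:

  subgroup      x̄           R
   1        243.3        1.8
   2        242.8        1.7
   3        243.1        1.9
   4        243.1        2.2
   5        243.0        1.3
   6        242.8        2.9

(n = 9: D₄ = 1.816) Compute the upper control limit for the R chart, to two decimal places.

R̄ = (1.8 + 1.7 + 1.9 + 2.2 + 1.3 + 2.9) / 6 = 11.8000 / 6 = 1.9667
UCL_R = D₄·R̄ = 1.816 × 1.9667 = 3.5715

3.57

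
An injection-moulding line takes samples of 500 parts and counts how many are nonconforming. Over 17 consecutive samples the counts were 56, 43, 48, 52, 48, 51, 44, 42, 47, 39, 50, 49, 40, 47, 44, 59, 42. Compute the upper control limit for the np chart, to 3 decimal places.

66.716

p̄ = Σdᵢ / (k·n) = 801 / (17 × 500) = 0.09424
UCL = np̄ + 3·√(np̄(1−p̄)) = 47.1176 + 3 × √(47.1176×0.90576) = 47.1176 + 3 × 6.5328 = 66.7161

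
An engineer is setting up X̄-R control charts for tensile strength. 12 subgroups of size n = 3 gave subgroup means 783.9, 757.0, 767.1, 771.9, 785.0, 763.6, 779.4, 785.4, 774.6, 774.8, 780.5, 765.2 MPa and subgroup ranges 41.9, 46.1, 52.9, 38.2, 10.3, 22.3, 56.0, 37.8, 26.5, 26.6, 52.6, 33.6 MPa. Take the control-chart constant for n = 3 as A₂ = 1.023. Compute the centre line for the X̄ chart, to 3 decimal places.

774.033

X̄̄ = (783.9 + 757.0 + 767.1 + 771.9 + 785.0 + 763.6 + 779.4 + 785.4 + 774.6 + 774.8 + 780.5 + 765.2) / 12 = 9288.4000 / 12 = 774.0333
CL = X̄̄ = 774.0333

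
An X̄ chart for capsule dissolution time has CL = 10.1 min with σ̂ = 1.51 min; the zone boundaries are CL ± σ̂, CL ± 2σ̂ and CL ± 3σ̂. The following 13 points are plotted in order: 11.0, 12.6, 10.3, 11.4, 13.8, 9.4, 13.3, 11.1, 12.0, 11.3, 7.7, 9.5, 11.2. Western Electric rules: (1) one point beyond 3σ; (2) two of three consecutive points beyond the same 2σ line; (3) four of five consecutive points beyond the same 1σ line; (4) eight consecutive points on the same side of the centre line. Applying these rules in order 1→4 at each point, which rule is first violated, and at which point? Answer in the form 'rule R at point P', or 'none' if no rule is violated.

rule 2 at point 7

Zone of each point (C = within 1σ̂, B = 1σ̂–2σ̂, A = 2σ̂–3σ̂, * = beyond 3σ̂; sign = side of CL): 1:+C, 2:+B, 3:+C, 4:+C, 5:+A, 6:-C, 7:+A, 8:+C, 9:+B, 10:+C, 11:-B, 12:-C, 13:+C
Rule 2 (two of three consecutive points beyond the same 2σ limit) is satisfied at point 7.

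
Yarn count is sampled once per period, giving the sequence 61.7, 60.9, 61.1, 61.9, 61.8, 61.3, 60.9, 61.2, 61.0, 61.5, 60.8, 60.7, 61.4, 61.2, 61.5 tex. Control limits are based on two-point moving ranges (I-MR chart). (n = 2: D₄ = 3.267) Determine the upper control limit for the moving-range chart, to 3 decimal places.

Moving ranges: 0.8, 0.2, 0.8, 0.1, 0.5, 0.4, 0.3, 0.2, 0.5, 0.7, 0.1, 0.7, 0.2, 0.3; M̄R̄ = 5.8000 / 14 = 0.4143
UCL_MR = D₄·M̄R̄ = 3.267 × 0.4143 = 1.3535

1.353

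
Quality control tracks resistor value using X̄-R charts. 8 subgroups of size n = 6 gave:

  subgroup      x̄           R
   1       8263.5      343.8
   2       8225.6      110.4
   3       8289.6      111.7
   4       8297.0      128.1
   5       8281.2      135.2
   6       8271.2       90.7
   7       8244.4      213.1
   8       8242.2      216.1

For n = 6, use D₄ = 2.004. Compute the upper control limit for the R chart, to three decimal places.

337.950

R̄ = (343.8 + 110.4 + 111.7 + 128.1 + 135.2 + 90.7 + 213.1 + 216.1) / 8 = 1349.1000 / 8 = 168.6375
UCL_R = D₄·R̄ = 2.004 × 168.6375 = 337.9495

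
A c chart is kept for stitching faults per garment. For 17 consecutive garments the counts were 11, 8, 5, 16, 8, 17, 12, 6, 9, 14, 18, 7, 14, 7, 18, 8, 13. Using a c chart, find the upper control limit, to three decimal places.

21.291

c̄ = (11 + 8 + 5 + 16 + 8 + 17 + 12 + 6 + 9 + 14 + 18 + 7 + 14 + 7 + 18 + 8 + 13) / 17 = 191 / 17 = 11.2353
UCL = c̄ + 3√c̄ = 11.2353 + 3 × √11.2353 = 11.2353 + 3 × 3.3519 = 21.2910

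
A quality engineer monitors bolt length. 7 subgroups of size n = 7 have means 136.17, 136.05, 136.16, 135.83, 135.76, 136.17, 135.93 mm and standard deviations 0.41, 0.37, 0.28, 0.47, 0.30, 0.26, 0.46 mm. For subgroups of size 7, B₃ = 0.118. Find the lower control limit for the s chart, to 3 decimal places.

s̄ = (0.41 + 0.37 + 0.28 + 0.47 + 0.30 + 0.26 + 0.46) / 7 = 0.3643
LCL_s = B₃·s̄ = 0.118 × 0.3643 = 0.0430

0.043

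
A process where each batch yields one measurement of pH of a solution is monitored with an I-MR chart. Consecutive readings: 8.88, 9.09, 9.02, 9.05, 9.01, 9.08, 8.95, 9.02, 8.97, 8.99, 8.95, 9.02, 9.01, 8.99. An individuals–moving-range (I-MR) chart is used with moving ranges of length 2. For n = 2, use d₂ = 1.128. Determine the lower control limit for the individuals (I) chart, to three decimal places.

X̄ = (8.88 + 9.09 + 9.02 + 9.05 + 9.01 + 9.08 + 8.95 + 9.02 + 8.97 + 8.99 + 8.95 + 9.02 + 9.01 + 8.99) / 14 = 9.0021
Moving ranges: 0.21, 0.07, 0.03, 0.04, 0.07, 0.13, 0.07, 0.05, 0.02, 0.04, 0.07, 0.01, 0.02; M̄R̄ = 0.8300 / 13 = 0.0638
LCL = X̄ − 3·M̄R̄/d₂ = 9.0021 − 3 × 0.0638 / 1.128 = 8.8323

8.832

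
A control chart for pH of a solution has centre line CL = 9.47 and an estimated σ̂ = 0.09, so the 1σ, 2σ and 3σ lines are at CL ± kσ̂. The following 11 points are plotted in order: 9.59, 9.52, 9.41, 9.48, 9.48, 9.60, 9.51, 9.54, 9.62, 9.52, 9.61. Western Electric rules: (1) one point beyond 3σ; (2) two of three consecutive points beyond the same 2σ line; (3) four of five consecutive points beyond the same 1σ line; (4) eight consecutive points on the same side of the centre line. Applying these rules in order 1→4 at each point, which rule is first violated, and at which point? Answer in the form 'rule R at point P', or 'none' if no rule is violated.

rule 4 at point 11

Zone of each point (C = within 1σ̂, B = 1σ̂–2σ̂, A = 2σ̂–3σ̂, * = beyond 3σ̂; sign = side of CL): 1:+B, 2:+C, 3:-C, 4:+C, 5:+C, 6:+B, 7:+C, 8:+C, 9:+B, 10:+C, 11:+B
Rule 4 (eight consecutive points on the same side of the centre line) is satisfied at point 11.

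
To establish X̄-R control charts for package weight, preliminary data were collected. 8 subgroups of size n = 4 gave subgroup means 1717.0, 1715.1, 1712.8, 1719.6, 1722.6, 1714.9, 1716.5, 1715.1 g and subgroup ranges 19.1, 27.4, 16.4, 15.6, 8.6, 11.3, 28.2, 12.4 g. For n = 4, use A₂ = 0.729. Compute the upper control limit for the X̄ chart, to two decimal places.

1729.37

X̄̄ = (1717.0 + 1715.1 + 1712.8 + 1719.6 + 1722.6 + 1714.9 + 1716.5 + 1715.1) / 8 = 13733.6000 / 8 = 1716.7000
R̄ = (19.1 + 27.4 + 16.4 + 15.6 + 8.6 + 11.3 + 28.2 + 12.4) / 8 = 139.0000 / 8 = 17.3750
UCL = X̄̄ + A₂·R̄ = 1716.7000 + 0.729 × 17.3750 = 1729.3664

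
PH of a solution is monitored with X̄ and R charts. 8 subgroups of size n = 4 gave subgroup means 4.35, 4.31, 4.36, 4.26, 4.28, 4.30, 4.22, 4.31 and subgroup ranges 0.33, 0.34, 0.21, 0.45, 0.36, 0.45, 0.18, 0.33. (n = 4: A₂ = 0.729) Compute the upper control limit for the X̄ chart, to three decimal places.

4.540

X̄̄ = (4.35 + 4.31 + 4.36 + 4.26 + 4.28 + 4.30 + 4.22 + 4.31) / 8 = 34.3900 / 8 = 4.2988
R̄ = (0.33 + 0.34 + 0.21 + 0.45 + 0.36 + 0.45 + 0.18 + 0.33) / 8 = 2.6500 / 8 = 0.3312
UCL = X̄̄ + A₂·R̄ = 4.2988 + 0.729 × 0.3312 = 4.5402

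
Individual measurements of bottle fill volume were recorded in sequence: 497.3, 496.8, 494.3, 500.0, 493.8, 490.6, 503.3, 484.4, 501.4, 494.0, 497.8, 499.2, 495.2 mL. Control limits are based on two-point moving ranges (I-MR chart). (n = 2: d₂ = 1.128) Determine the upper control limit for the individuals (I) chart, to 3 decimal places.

514.470

X̄ = (497.3 + 496.8 + 494.3 + 500.0 + 493.8 + 490.6 + 503.3 + 484.4 + 501.4 + 494.0 + 497.8 + 499.2 + 495.2) / 13 = 496.0077
Moving ranges: 0.5, 2.5, 5.7, 6.2, 3.2, 12.7, 18.9, 17.0, 7.4, 3.8, 1.4, 4.0; M̄R̄ = 83.3000 / 12 = 6.9417
UCL = X̄ + 3·M̄R̄/d₂ = 496.0077 + 3 × 6.9417 / 1.128 = 514.4696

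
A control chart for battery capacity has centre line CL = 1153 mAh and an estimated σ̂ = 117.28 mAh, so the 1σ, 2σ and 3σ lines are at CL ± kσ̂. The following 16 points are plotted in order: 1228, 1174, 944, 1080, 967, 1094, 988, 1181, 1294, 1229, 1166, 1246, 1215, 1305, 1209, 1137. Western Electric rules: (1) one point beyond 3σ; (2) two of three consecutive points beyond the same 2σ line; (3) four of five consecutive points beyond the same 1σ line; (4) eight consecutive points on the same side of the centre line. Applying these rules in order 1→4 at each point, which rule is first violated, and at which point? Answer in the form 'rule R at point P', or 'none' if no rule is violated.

rule 4 at point 15

Zone of each point (C = within 1σ̂, B = 1σ̂–2σ̂, A = 2σ̂–3σ̂, * = beyond 3σ̂; sign = side of CL): 1:+C, 2:+C, 3:-B, 4:-C, 5:-B, 6:-C, 7:-B, 8:+C, 9:+B, 10:+C, 11:+C, 12:+C, 13:+C, 14:+B, 15:+C, 16:-C
Rule 4 (eight consecutive points on the same side of the centre line) is satisfied at point 15.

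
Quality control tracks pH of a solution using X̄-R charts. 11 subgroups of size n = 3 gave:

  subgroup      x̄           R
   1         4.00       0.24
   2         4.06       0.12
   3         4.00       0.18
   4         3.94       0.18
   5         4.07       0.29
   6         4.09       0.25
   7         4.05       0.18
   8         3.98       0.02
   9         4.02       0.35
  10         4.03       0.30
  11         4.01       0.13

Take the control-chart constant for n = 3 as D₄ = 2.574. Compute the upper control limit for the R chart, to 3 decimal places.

R̄ = (0.24 + 0.12 + 0.18 + 0.18 + 0.29 + 0.25 + 0.18 + 0.02 + 0.35 + 0.30 + 0.13) / 11 = 2.2400 / 11 = 0.2036
UCL_R = D₄·R̄ = 2.574 × 0.2036 = 0.5242

0.524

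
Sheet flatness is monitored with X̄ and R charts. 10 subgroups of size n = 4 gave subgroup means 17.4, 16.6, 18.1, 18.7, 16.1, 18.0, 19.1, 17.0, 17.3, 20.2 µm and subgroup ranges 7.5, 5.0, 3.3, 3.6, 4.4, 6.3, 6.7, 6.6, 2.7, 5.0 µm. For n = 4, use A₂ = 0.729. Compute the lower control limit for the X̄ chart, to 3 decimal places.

X̄̄ = (17.4 + 16.6 + 18.1 + 18.7 + 16.1 + 18.0 + 19.1 + 17.0 + 17.3 + 20.2) / 10 = 178.5000 / 10 = 17.8500
R̄ = (7.5 + 5.0 + 3.3 + 3.6 + 4.4 + 6.3 + 6.7 + 6.6 + 2.7 + 5.0) / 10 = 51.1000 / 10 = 5.1100
LCL = X̄̄ − A₂·R̄ = 17.8500 − 0.729 × 5.1100 = 14.1248

14.125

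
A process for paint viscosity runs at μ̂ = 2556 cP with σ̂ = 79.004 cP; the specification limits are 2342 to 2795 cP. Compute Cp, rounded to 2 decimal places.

Cp = (USL − LSL) / (6σ̂) = (2795 − 2342) / (6 × 79.004) = 453.0000 / 474.0240 = 0.9556

0.96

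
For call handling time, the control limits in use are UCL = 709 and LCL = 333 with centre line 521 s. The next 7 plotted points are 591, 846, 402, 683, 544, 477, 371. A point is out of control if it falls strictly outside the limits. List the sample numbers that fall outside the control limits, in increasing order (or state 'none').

2

Compare each point to [333, 709]: sample 2 = 846 > UCL.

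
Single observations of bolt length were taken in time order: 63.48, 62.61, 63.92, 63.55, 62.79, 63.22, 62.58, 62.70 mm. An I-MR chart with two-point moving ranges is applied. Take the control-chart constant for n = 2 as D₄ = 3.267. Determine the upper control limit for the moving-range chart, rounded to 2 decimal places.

Moving ranges: 0.87, 1.31, 0.37, 0.76, 0.43, 0.64, 0.12; M̄R̄ = 4.5000 / 7 = 0.6429
UCL_MR = D₄·M̄R̄ = 3.267 × 0.6429 = 2.1002

2.10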